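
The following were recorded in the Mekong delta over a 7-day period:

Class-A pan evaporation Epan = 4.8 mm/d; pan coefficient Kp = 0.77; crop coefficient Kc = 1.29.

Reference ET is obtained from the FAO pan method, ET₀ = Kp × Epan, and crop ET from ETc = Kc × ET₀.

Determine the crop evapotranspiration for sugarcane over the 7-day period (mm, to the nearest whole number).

33 mm

ET₀ = 0.77 × 4.8 = 3.6960 mm/d
ETc = Kc × ET₀ = 1.29 × 3.6960 = 4.7678 mm/d
Over 7 days: 4.7678 × 7 = 33.375 mm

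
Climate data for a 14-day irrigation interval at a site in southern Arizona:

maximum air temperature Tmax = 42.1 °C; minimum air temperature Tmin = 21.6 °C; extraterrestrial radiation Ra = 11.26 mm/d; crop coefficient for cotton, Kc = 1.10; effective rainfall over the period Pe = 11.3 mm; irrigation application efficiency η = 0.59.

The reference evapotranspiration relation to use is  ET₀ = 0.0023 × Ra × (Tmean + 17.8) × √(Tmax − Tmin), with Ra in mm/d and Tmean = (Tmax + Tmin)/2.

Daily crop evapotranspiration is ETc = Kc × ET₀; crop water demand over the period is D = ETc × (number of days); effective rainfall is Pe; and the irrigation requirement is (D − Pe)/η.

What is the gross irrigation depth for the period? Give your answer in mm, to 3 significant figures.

133 mm

Tmean = (42.1 + 21.6)/2 = 31.85 °C
ET₀ = 0.0023 × 11.26 × (31.85 + 17.8) × √20.5 = 0.0023 × 11.26 × 49.65 × 4.5277 = 5.8219 mm/d
ETc = Kc × ET₀ = 1.10 × 5.8219 = 6.4041 mm/d
Crop demand D = ETc × 14 d = 6.4041 × 14 = 89.657 mm
D − Pe = 89.657 − 11.3 = 78.357 mm
Gross irrigation = 78.357 / 0.59 = 132.808 mm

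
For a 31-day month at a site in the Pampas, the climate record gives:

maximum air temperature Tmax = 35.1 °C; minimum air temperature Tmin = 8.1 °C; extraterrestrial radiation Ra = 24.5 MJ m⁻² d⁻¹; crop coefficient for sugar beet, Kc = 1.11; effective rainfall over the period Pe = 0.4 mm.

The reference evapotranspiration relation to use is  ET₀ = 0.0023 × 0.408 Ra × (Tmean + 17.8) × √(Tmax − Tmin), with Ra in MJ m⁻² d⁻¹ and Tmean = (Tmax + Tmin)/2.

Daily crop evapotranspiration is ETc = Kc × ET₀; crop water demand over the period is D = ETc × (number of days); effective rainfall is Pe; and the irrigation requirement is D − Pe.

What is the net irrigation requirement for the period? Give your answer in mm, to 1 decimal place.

161.6 mm

Tmean = (35.1 + 8.1)/2 = 21.60 °C
0.408 Ra = 0.408 × 24.5 = 9.9960 mm/d equivalent
ET₀ = 0.0023 × 9.9960 × (21.60 + 17.8) × √27.0 = 0.0023 × 9.9960 × 39.40 × 5.1962 = 4.7069 mm/d
ETc = Kc × ET₀ = 1.11 × 4.7069 = 5.2247 mm/d
Crop demand D = ETc × 31 d = 5.2247 × 31 = 161.966 mm
D − Pe = 161.966 − 0.4 = 161.566 mm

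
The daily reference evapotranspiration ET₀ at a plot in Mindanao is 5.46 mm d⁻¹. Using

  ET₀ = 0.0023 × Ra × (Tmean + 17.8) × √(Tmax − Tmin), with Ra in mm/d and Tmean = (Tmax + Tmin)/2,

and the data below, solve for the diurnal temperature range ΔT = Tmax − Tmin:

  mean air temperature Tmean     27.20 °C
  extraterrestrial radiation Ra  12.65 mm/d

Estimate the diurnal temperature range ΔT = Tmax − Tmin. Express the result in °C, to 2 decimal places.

√ΔT = ET₀ / [0.0023 × Ra × (Tmean+17.8)] = 5.46 / (0.0023 × 12.65 × 45.00) = 4.1702
ΔT = 4.1702² = 17.391 °C

17.39 °C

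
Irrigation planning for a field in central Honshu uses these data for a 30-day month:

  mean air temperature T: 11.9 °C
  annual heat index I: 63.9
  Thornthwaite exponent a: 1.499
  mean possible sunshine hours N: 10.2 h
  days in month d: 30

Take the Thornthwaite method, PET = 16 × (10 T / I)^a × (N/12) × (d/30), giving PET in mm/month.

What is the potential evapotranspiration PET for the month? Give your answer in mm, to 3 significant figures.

34.5 mm

10T/I = 10 × 11.9 / 63.9 = 1.8623
(10T/I)^a = 1.8623^1.499 = 2.5398
Uncorrected PET = 16 × 2.5398 = 40.637 mm
Correction = (N/12)(d/30) = (10.2/12)(30/30) = 0.8500
PET = 40.637 × 0.8500 = 34.541 mm/month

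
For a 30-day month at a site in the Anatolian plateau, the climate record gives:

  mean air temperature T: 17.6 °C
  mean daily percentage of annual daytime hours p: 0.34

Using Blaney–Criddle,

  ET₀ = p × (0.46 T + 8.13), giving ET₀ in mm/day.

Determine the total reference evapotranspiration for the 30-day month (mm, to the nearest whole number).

166 mm

ET₀ = 0.34 × (0.46 × 17.6 + 8.13) = 0.34 × 16.226 = 5.5168 mm/d
Monthly total = 5.5168 × 30 = 165.504 mm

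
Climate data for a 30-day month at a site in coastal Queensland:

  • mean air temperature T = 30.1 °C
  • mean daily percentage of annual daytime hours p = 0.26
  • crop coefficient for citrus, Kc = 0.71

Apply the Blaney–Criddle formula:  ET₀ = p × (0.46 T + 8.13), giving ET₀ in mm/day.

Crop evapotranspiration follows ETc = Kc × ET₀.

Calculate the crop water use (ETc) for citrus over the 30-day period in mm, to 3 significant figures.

ET₀ = 0.26 × (0.46 × 30.1 + 8.13) = 0.26 × 21.976 = 5.7138 mm/d
ETc = Kc × ET₀ = 0.71 × 5.7138 = 4.0568 mm/d
Over 30 days: 4.0568 × 30 = 121.704 mm

122 mm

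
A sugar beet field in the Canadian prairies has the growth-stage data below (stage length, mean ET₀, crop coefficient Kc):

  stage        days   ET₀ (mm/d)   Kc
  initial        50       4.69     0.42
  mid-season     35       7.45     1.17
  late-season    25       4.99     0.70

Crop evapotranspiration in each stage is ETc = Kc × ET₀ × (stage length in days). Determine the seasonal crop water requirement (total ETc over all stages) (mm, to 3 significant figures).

initial: 0.42 × 4.69 × 50 = 98.49 mm
mid-season: 1.17 × 7.45 × 35 = 305.08 mm
late-season: 0.70 × 4.99 × 25 = 87.33 mm
Seasonal total = 490.90 mm

491 mm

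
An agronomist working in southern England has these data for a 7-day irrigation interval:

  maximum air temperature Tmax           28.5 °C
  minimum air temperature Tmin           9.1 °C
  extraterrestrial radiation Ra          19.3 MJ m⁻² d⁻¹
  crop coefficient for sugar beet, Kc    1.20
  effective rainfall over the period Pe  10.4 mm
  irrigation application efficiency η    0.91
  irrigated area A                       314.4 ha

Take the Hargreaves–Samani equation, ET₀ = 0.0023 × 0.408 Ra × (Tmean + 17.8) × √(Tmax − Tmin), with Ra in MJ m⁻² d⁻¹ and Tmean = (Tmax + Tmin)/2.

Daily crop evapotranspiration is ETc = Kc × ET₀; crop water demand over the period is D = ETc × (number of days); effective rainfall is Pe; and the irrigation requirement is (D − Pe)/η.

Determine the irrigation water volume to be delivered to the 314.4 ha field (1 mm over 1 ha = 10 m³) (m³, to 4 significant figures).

Tmean = (28.5 + 9.1)/2 = 18.80 °C
0.408 Ra = 0.408 × 19.3 = 7.8744 mm/d equivalent
ET₀ = 0.0023 × 7.8744 × (18.80 + 17.8) × √19.4 = 0.0023 × 7.8744 × 36.60 × 4.4045 = 2.9196 mm/d
ETc = Kc × ET₀ = 1.20 × 2.9196 = 3.5035 mm/d
Crop demand D = ETc × 7 d = 3.5035 × 7 = 24.525 mm
D − Pe = 24.525 − 10.4 = 14.125 mm
Gross irrigation = 14.125 / 0.91 = 15.522 mm
Volume = 15.522 mm × 314.4 ha × 10 = 48801.2 m³

48800 m³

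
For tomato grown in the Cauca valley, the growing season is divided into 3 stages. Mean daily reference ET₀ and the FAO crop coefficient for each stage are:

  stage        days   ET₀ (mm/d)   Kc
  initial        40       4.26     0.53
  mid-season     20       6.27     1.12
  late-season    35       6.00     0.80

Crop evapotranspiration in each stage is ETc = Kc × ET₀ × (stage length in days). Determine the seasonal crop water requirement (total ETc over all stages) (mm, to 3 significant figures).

initial: 0.53 × 4.26 × 40 = 90.31 mm
mid-season: 1.12 × 6.27 × 20 = 140.45 mm
late-season: 0.80 × 6.00 × 35 = 168.00 mm
Seasonal total = 398.76 mm

399 mm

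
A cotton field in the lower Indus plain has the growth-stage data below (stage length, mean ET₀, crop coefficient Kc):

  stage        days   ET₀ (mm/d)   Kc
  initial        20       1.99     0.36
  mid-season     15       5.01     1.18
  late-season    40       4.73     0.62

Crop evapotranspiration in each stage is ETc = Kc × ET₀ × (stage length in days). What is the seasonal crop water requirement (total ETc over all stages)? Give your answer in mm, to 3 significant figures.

initial: 0.36 × 1.99 × 20 = 14.33 mm
mid-season: 1.18 × 5.01 × 15 = 88.68 mm
late-season: 0.62 × 4.73 × 40 = 117.30 mm
Seasonal total = 220.31 mm

220 mm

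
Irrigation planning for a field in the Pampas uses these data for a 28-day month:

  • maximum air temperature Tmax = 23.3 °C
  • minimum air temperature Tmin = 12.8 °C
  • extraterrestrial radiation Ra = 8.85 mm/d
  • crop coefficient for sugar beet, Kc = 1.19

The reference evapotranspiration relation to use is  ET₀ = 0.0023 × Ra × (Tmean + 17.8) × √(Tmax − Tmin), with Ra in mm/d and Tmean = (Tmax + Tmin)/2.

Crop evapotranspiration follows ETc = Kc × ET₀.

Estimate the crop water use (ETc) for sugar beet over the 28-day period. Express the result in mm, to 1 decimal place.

Tmean = (23.3 + 12.8)/2 = 18.05 °C
ET₀ = 0.0023 × 8.85 × (18.05 + 17.8) × √10.5 = 0.0023 × 8.85 × 35.85 × 3.2404 = 2.3646 mm/d
ETc = Kc × ET₀ = 1.19 × 2.3646 = 2.8139 mm/d
Over 28 days: 2.8139 × 28 = 78.789 mm

78.8 mm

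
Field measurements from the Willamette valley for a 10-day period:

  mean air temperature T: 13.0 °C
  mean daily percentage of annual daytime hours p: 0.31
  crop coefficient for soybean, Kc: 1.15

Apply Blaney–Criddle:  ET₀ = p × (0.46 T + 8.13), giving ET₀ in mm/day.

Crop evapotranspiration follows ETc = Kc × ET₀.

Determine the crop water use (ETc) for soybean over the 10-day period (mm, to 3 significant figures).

ET₀ = 0.31 × (0.46 × 13.0 + 8.13) = 0.31 × 14.110 = 4.3741 mm/d
ETc = Kc × ET₀ = 1.15 × 4.3741 = 5.0302 mm/d
Over 10 days: 5.0302 × 10 = 50.302 mm

50.3 mm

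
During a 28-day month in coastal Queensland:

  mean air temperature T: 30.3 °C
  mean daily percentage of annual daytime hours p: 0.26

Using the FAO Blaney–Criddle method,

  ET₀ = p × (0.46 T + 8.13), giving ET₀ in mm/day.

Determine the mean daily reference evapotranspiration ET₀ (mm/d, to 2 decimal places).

5.74 mm/d

ET₀ = 0.26 × (0.46 × 30.3 + 8.13) = 0.26 × 22.068 = 5.7377 mm/d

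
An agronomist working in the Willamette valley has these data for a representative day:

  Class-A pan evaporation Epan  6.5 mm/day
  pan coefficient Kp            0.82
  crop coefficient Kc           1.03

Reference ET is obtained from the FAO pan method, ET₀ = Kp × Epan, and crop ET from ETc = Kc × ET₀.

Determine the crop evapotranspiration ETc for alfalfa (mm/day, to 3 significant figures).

5.49 mm/day

ET₀ = 0.82 × 6.5 = 5.3300 mm/d
ETc = Kc × ET₀ = 1.03 × 5.3300 = 5.4899 mm/d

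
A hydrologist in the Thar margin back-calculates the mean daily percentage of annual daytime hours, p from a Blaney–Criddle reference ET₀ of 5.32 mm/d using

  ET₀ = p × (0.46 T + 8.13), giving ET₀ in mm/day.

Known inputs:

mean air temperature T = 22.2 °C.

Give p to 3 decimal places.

p = ET₀ / (0.46 T + 8.13) = 5.32 / (0.46 × 22.2 + 8.13) = 5.32 / 18.342 = 0.2900

0.290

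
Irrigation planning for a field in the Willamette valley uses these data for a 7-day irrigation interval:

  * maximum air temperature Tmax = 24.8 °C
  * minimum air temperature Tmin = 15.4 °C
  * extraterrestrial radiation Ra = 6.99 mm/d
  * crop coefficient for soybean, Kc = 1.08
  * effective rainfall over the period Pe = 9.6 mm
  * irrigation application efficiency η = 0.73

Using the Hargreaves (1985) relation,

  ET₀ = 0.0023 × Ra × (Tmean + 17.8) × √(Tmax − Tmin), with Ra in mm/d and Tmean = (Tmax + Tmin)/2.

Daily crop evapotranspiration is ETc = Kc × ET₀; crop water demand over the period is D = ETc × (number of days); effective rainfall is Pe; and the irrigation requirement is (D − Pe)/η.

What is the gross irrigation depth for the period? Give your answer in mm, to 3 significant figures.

6.20 mm

Tmean = (24.8 + 15.4)/2 = 20.10 °C
ET₀ = 0.0023 × 6.99 × (20.10 + 17.8) × √9.4 = 0.0023 × 6.99 × 37.90 × 3.0659 = 1.8681 mm/d
ETc = Kc × ET₀ = 1.08 × 1.8681 = 2.0175 mm/d
Crop demand D = ETc × 7 d = 2.0175 × 7 = 14.123 mm
D − Pe = 14.123 − 9.6 = 4.523 mm
Gross irrigation = 4.523 / 0.73 = 6.196 mm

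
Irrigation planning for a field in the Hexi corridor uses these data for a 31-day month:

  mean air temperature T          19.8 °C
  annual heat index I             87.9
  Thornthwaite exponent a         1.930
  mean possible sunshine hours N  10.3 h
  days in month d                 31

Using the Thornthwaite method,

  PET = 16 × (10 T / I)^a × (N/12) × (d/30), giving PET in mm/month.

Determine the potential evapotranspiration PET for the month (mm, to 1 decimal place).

68.0 mm

10T/I = 10 × 19.8 / 87.9 = 2.2526
(10T/I)^a = 2.2526^1.930 = 4.7938
Uncorrected PET = 16 × 4.7938 = 76.701 mm
Correction = (N/12)(d/30) = (10.3/12)(31/30) = 0.8869
PET = 76.701 × 0.8869 = 68.026 mm/month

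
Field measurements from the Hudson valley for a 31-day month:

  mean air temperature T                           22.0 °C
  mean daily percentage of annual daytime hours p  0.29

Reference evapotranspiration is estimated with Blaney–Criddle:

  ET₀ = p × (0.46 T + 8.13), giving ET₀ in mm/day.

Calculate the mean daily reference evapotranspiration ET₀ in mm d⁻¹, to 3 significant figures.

5.29 mm d⁻¹

ET₀ = 0.29 × (0.46 × 22.0 + 8.13) = 0.29 × 18.250 = 5.2925 mm/d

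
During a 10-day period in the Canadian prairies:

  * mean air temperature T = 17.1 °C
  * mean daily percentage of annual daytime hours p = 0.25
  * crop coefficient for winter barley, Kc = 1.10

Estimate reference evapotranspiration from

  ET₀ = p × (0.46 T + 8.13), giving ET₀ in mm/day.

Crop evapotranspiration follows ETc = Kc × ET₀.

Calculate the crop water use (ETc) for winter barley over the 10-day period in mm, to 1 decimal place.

44.0 mm

ET₀ = 0.25 × (0.46 × 17.1 + 8.13) = 0.25 × 15.996 = 3.9990 mm/d
ETc = Kc × ET₀ = 1.10 × 3.9990 = 4.3989 mm/d
Over 10 days: 4.3989 × 10 = 43.989 mm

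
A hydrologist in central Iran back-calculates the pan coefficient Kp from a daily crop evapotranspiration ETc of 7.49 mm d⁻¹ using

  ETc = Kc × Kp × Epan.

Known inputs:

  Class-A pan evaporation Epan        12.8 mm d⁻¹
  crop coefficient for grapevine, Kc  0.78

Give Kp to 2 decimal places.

0.75

ETc = Kc × Kp × Epan  ⇒  Kp = ETc / (Kc × Epan)
Kp = 7.49 / (0.78 × 12.8) = 7.49 / 9.984 = 0.7502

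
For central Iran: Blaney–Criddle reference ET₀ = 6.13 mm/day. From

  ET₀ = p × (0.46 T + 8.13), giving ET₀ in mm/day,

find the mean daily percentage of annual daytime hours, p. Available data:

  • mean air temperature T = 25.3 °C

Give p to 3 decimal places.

0.310

p = ET₀ / (0.46 T + 8.13) = 6.13 / (0.46 × 25.3 + 8.13) = 6.13 / 19.768 = 0.3101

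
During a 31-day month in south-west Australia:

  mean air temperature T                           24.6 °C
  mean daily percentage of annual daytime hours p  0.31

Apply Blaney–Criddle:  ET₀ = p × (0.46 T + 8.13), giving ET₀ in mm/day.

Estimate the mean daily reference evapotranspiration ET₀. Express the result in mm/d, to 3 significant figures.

ET₀ = 0.31 × (0.46 × 24.6 + 8.13) = 0.31 × 19.446 = 6.0283 mm/d

6.03 mm/d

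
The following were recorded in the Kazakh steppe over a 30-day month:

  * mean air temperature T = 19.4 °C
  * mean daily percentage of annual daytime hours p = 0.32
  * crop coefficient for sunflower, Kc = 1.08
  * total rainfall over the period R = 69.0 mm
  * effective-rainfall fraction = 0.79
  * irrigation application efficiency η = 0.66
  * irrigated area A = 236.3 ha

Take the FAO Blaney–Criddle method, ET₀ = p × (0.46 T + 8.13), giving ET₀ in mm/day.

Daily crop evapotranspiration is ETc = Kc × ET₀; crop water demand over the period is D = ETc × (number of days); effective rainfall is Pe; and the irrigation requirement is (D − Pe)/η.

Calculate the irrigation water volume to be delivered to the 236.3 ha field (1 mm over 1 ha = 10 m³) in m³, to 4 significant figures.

437900 m³

ET₀ = 0.32 × (0.46 × 19.4 + 8.13) = 0.32 × 17.054 = 5.4573 mm/d
ETc = Kc × ET₀ = 1.08 × 5.4573 = 5.8939 mm/d
Crop demand D = ETc × 30 d = 5.8939 × 30 = 176.817 mm
Pe = 0.79 × 69.0 = 54.510 mm
D − Pe = 176.817 − 54.510 = 122.307 mm
Gross irrigation = 122.307 / 0.66 = 185.314 mm
Volume = 185.314 mm × 236.3 ha × 10 = 437897.0 m³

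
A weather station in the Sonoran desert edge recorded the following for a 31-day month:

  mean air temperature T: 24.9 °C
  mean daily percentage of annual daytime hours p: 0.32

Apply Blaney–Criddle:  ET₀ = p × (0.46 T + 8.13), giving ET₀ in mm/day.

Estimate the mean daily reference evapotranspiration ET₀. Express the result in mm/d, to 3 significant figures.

6.27 mm/d

ET₀ = 0.32 × (0.46 × 24.9 + 8.13) = 0.32 × 19.584 = 6.2669 mm/d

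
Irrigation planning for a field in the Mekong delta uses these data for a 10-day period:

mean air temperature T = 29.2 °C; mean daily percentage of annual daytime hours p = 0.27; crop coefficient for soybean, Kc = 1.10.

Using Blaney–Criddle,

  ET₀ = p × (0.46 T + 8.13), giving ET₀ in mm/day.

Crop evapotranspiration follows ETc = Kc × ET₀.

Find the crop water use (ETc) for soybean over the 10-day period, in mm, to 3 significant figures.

ET₀ = 0.27 × (0.46 × 29.2 + 8.13) = 0.27 × 21.562 = 5.8217 mm/d
ETc = Kc × ET₀ = 1.10 × 5.8217 = 6.4039 mm/d
Over 10 days: 6.4039 × 10 = 64.039 mm

64.0 mm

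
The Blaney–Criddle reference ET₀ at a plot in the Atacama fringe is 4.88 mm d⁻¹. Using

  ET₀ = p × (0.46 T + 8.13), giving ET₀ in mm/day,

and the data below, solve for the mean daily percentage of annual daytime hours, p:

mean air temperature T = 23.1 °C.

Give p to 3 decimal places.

p = ET₀ / (0.46 T + 8.13) = 4.88 / (0.46 × 23.1 + 8.13) = 4.88 / 18.756 = 0.2602

0.260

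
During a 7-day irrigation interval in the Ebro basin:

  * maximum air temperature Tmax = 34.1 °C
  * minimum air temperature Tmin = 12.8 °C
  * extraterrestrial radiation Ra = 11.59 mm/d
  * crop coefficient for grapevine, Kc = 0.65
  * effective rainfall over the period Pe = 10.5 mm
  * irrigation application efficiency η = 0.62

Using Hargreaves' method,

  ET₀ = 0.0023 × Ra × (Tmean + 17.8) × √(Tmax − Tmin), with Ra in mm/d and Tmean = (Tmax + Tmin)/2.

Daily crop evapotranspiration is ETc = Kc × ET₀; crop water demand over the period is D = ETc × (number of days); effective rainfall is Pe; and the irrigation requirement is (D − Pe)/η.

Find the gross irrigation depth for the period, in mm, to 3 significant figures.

20.3 mm

Tmean = (34.1 + 12.8)/2 = 23.45 °C
ET₀ = 0.0023 × 11.59 × (23.45 + 17.8) × √21.3 = 0.0023 × 11.59 × 41.25 × 4.6152 = 5.0749 mm/d
ETc = Kc × ET₀ = 0.65 × 5.0749 = 3.2987 mm/d
Crop demand D = ETc × 7 d = 3.2987 × 7 = 23.091 mm
D − Pe = 23.091 − 10.5 = 12.591 mm
Gross irrigation = 12.591 / 0.62 = 20.308 mm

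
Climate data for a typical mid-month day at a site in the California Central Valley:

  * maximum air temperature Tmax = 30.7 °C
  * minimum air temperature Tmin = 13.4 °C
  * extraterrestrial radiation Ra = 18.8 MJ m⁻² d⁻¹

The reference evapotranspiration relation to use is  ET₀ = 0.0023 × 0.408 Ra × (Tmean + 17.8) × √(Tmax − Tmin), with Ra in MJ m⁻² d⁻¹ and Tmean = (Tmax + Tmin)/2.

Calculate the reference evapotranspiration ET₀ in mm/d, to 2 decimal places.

Tmean = (30.7 + 13.4)/2 = 22.05 °C
0.408 Ra = 0.408 × 18.8 = 7.6704 mm/d equivalent
ET₀ = 0.0023 × 7.6704 × (22.05 + 17.8) × √17.3 = 0.0023 × 7.6704 × 39.85 × 4.1593 = 2.9241 mm/d

2.92 mm/d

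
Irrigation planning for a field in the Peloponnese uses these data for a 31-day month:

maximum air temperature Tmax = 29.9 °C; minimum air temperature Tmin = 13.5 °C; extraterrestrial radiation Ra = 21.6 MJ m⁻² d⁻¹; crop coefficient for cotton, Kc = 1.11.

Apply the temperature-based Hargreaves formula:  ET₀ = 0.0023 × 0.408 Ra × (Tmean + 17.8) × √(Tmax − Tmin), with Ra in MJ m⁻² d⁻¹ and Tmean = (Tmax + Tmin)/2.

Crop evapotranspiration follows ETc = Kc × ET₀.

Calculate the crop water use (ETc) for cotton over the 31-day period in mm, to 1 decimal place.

111.6 mm

Tmean = (29.9 + 13.5)/2 = 21.70 °C
0.408 Ra = 0.408 × 21.6 = 8.8128 mm/d equivalent
ET₀ = 0.0023 × 8.8128 × (21.70 + 17.8) × √16.4 = 0.0023 × 8.8128 × 39.50 × 4.0497 = 3.2424 mm/d
ETc = Kc × ET₀ = 1.11 × 3.2424 = 3.5991 mm/d
Over 31 days: 3.5991 × 31 = 111.572 mm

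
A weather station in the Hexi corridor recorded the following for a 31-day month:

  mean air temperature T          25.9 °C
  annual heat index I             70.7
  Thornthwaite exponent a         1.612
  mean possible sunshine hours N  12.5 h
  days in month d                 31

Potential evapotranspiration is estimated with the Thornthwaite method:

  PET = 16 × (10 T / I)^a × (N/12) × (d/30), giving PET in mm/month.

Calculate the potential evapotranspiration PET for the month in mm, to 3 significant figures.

10T/I = 10 × 25.9 / 70.7 = 3.6634
(10T/I)^a = 3.6634^1.612 = 8.1093
Uncorrected PET = 16 × 8.1093 = 129.749 mm
Correction = (N/12)(d/30) = (12.5/12)(31/30) = 1.0764
PET = 129.749 × 1.0764 = 139.662 mm/month

140 mm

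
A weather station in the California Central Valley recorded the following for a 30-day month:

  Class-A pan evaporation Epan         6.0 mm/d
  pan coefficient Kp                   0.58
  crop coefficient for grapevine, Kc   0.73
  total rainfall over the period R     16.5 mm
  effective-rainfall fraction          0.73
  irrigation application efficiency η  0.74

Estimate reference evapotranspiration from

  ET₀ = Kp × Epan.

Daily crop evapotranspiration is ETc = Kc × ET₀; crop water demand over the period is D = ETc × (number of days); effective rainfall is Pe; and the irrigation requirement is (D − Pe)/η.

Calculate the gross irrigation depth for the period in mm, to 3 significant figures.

86.7 mm

ET₀ = 0.58 × 6.0 = 3.4800 mm/d
ETc = Kc × ET₀ = 0.73 × 3.4800 = 2.5404 mm/d
Crop demand D = ETc × 30 d = 2.5404 × 30 = 76.212 mm
Pe = 0.73 × 16.5 = 12.045 mm
D − Pe = 76.212 − 12.045 = 64.167 mm
Gross irrigation = 64.167 / 0.74 = 86.712 mm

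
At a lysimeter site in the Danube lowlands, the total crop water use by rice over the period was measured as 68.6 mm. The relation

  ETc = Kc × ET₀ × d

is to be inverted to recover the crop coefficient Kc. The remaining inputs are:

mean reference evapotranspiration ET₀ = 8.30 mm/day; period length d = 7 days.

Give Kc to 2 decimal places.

1.18

ETc = Kc × ET₀ × d  ⇒  Kc = ETc / (ET₀ × d)
Kc = 68.6 / (8.30 × 7) = 68.6 / 58.10 = 1.1807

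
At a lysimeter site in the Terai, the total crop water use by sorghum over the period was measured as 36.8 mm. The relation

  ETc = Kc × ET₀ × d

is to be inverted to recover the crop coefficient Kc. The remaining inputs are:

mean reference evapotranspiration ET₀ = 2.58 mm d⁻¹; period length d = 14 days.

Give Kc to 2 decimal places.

ETc = Kc × ET₀ × d  ⇒  Kc = ETc / (ET₀ × d)
Kc = 36.8 / (2.58 × 14) = 36.8 / 36.12 = 1.0188

1.02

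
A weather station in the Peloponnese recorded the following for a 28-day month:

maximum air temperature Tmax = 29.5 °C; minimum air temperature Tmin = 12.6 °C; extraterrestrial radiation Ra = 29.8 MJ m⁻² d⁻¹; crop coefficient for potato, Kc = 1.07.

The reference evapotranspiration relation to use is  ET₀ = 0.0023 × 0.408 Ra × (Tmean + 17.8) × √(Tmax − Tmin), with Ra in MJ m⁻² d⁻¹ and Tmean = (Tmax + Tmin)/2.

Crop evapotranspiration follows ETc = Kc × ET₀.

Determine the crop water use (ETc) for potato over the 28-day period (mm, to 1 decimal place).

Tmean = (29.5 + 12.6)/2 = 21.05 °C
0.408 Ra = 0.408 × 29.8 = 12.1584 mm/d equivalent
ET₀ = 0.0023 × 12.1584 × (21.05 + 17.8) × √16.9 = 0.0023 × 12.1584 × 38.85 × 4.1110 = 4.4662 mm/d
ETc = Kc × ET₀ = 1.07 × 4.4662 = 4.7788 mm/d
Over 28 days: 4.7788 × 28 = 133.806 mm

133.8 mm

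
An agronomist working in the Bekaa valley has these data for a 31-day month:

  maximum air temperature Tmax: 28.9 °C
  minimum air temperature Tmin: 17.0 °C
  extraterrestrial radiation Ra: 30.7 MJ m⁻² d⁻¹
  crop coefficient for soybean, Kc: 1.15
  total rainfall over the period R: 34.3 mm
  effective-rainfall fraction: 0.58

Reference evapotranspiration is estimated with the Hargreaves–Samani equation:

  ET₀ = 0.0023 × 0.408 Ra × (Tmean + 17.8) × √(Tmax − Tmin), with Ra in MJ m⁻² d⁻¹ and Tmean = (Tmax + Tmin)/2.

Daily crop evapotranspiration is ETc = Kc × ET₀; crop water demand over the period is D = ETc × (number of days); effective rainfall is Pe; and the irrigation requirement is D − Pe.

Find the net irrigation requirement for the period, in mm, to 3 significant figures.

Tmean = (28.9 + 17.0)/2 = 22.95 °C
0.408 Ra = 0.408 × 30.7 = 12.5256 mm/d equivalent
ET₀ = 0.0023 × 12.5256 × (22.95 + 17.8) × √11.9 = 0.0023 × 12.5256 × 40.75 × 3.4496 = 4.0497 mm/d
ETc = Kc × ET₀ = 1.15 × 4.0497 = 4.6572 mm/d
Crop demand D = ETc × 31 d = 4.6572 × 31 = 144.373 mm
Pe = 0.58 × 34.3 = 19.894 mm
D − Pe = 144.373 − 19.894 = 124.479 mm

124 mm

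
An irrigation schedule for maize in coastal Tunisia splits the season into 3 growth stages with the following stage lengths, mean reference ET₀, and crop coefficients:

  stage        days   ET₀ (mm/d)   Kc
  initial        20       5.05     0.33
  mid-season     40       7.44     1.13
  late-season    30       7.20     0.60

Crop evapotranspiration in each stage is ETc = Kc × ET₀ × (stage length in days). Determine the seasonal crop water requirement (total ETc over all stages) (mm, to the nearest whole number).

initial: 0.33 × 5.05 × 20 = 33.33 mm
mid-season: 1.13 × 7.44 × 40 = 336.29 mm
late-season: 0.60 × 7.20 × 30 = 129.60 mm
Seasonal total = 499.22 mm

499 mm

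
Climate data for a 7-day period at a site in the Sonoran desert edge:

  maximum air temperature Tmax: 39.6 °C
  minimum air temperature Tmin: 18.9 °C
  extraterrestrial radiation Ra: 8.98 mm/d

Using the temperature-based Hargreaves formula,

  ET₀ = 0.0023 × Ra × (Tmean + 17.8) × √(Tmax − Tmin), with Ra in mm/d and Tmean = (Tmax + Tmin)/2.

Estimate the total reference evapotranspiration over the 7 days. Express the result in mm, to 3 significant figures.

30.9 mm

Tmean = (39.6 + 18.9)/2 = 29.25 °C
ET₀ = 0.0023 × 8.98 × (29.25 + 17.8) × √20.7 = 0.0023 × 8.98 × 47.05 × 4.5497 = 4.4213 mm/d
Over 7 days: 4.4213 × 7 = 30.949 mm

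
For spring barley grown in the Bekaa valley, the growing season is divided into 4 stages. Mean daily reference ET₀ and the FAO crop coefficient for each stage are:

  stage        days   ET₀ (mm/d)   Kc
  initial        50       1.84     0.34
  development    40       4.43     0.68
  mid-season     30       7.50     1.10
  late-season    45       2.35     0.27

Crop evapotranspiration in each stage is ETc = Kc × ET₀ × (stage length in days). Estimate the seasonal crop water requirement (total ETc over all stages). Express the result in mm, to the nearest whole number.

428 mm

initial: 0.34 × 1.84 × 50 = 31.28 mm
development: 0.68 × 4.43 × 40 = 120.50 mm
mid-season: 1.10 × 7.50 × 30 = 247.50 mm
late-season: 0.27 × 2.35 × 45 = 28.55 mm
Seasonal total = 427.83 mm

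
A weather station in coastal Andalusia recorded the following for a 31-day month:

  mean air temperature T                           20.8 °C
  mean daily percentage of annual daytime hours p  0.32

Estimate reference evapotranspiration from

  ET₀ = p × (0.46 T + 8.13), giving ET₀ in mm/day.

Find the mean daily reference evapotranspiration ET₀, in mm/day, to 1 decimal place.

5.7 mm/day

ET₀ = 0.32 × (0.46 × 20.8 + 8.13) = 0.32 × 17.698 = 5.6634 mm/d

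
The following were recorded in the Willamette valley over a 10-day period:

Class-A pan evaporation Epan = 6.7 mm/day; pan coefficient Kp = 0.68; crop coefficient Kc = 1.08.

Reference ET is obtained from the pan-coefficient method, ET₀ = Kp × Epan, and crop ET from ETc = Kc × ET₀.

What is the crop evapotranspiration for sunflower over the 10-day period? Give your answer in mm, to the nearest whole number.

ET₀ = 0.68 × 6.7 = 4.5560 mm/d
ETc = Kc × ET₀ = 1.08 × 4.5560 = 4.9205 mm/d
Over 10 days: 4.9205 × 10 = 49.205 mm

49 mm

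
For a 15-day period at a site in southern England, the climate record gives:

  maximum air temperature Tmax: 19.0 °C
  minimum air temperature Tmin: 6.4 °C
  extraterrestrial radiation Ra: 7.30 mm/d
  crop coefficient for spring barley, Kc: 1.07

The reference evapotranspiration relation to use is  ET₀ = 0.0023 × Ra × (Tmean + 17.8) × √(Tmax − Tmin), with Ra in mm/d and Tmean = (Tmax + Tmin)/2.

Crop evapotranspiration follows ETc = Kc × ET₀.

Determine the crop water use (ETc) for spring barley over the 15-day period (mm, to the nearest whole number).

29 mm

Tmean = (19.0 + 6.4)/2 = 12.70 °C
ET₀ = 0.0023 × 7.30 × (12.70 + 17.8) × √12.6 = 0.0023 × 7.30 × 30.50 × 3.5496 = 1.8177 mm/d
ETc = Kc × ET₀ = 1.07 × 1.8177 = 1.9449 mm/d
Over 15 days: 1.9449 × 15 = 29.174 mm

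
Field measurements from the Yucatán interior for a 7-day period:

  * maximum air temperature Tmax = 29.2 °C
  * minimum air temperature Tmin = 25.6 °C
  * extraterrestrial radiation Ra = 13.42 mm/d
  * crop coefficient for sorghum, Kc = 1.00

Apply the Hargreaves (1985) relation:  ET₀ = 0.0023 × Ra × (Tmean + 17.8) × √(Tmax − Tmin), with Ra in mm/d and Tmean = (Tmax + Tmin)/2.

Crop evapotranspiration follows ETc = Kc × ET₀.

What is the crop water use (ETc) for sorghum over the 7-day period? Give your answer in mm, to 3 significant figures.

18.5 mm

Tmean = (29.2 + 25.6)/2 = 27.40 °C
ET₀ = 0.0023 × 13.42 × (27.40 + 17.8) × √3.6 = 0.0023 × 13.42 × 45.20 × 1.8974 = 2.6471 mm/d
ETc = Kc × ET₀ = 1.00 × 2.6471 = 2.6471 mm/d
Over 7 days: 2.6471 × 7 = 18.530 mm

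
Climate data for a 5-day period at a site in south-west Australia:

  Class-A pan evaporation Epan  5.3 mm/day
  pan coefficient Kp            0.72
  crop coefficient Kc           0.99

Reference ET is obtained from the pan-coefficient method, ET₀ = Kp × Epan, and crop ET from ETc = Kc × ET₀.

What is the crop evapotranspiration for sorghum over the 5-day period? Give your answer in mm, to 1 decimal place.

ET₀ = 0.72 × 5.3 = 3.8160 mm/d
ETc = Kc × ET₀ = 0.99 × 3.8160 = 3.7778 mm/d
Over 5 days: 3.7778 × 5 = 18.889 mm

18.9 mm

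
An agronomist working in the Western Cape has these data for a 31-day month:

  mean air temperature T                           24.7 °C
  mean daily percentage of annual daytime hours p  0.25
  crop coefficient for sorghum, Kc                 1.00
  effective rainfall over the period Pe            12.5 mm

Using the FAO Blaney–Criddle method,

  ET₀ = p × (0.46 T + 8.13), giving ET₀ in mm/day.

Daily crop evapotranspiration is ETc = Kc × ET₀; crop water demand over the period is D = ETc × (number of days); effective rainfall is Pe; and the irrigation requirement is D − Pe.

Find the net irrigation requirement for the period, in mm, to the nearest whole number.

ET₀ = 0.25 × (0.46 × 24.7 + 8.13) = 0.25 × 19.492 = 4.8730 mm/d
ETc = Kc × ET₀ = 1.00 × 4.8730 = 4.8730 mm/d
Crop demand D = ETc × 31 d = 4.8730 × 31 = 151.063 mm
D − Pe = 151.063 − 12.5 = 138.563 mm

139 mm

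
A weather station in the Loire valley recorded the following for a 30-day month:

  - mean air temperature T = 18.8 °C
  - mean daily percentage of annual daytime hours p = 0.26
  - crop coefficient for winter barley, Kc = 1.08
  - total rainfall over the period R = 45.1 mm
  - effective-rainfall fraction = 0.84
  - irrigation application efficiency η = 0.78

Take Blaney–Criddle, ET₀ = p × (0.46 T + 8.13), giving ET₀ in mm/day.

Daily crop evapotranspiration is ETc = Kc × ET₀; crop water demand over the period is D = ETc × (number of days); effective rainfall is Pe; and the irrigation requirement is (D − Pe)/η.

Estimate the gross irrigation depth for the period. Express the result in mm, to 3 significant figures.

ET₀ = 0.26 × (0.46 × 18.8 + 8.13) = 0.26 × 16.778 = 4.3623 mm/d
ETc = Kc × ET₀ = 1.08 × 4.3623 = 4.7113 mm/d
Crop demand D = ETc × 30 d = 4.7113 × 30 = 141.339 mm
Pe = 0.84 × 45.1 = 37.884 mm
D − Pe = 141.339 − 37.884 = 103.455 mm
Gross irrigation = 103.455 / 0.78 = 132.635 mm

133 mm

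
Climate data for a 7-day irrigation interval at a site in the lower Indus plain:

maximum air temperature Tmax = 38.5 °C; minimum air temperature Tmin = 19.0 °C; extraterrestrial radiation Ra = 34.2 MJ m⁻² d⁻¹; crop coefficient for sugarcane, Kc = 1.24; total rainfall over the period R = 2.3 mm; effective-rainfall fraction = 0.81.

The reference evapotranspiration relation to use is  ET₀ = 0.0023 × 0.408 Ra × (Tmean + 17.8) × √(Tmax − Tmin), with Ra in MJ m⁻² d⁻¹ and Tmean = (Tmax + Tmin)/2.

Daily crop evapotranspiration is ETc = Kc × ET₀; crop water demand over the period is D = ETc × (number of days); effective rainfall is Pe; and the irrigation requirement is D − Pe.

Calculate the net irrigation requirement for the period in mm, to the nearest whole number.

55 mm

Tmean = (38.5 + 19.0)/2 = 28.75 °C
0.408 Ra = 0.408 × 34.2 = 13.9536 mm/d equivalent
ET₀ = 0.0023 × 13.9536 × (28.75 + 17.8) × √19.5 = 0.0023 × 13.9536 × 46.55 × 4.4159 = 6.5971 mm/d
ETc = Kc × ET₀ = 1.24 × 6.5971 = 8.1804 mm/d
Crop demand D = ETc × 7 d = 8.1804 × 7 = 57.263 mm
Pe = 0.81 × 2.3 = 1.863 mm
D − Pe = 57.263 − 1.863 = 55.400 mm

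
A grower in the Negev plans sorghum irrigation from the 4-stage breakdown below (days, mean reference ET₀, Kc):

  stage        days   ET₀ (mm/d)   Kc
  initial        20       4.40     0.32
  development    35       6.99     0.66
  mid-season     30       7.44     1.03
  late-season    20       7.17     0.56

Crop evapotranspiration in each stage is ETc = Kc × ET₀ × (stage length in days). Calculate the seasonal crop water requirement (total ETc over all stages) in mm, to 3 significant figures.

initial: 0.32 × 4.40 × 20 = 28.16 mm
development: 0.66 × 6.99 × 35 = 161.47 mm
mid-season: 1.03 × 7.44 × 30 = 229.90 mm
late-season: 0.56 × 7.17 × 20 = 80.30 mm
Seasonal total = 499.83 mm

500 mm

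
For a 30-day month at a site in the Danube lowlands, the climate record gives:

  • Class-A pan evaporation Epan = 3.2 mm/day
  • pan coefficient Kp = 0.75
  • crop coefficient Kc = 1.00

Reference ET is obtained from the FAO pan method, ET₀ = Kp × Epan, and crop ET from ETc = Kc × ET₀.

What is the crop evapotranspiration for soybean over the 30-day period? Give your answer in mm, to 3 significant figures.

ET₀ = 0.75 × 3.2 = 2.4000 mm/d
ETc = Kc × ET₀ = 1.00 × 2.4000 = 2.4000 mm/d
Over 30 days: 2.4000 × 30 = 72.000 mm

72.0 mm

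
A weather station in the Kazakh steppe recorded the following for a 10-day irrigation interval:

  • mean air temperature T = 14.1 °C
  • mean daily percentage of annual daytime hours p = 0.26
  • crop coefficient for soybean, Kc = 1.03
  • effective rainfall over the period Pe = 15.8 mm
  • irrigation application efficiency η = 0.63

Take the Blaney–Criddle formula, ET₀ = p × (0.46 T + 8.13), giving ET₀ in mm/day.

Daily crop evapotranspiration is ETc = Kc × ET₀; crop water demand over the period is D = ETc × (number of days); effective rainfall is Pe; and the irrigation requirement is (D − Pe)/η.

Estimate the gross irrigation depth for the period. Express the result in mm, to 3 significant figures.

ET₀ = 0.26 × (0.46 × 14.1 + 8.13) = 0.26 × 14.616 = 3.8002 mm/d
ETc = Kc × ET₀ = 1.03 × 3.8002 = 3.9142 mm/d
Crop demand D = ETc × 10 d = 3.9142 × 10 = 39.142 mm
D − Pe = 39.142 − 15.8 = 23.342 mm
Gross irrigation = 23.342 / 0.63 = 37.051 mm

37.1 mm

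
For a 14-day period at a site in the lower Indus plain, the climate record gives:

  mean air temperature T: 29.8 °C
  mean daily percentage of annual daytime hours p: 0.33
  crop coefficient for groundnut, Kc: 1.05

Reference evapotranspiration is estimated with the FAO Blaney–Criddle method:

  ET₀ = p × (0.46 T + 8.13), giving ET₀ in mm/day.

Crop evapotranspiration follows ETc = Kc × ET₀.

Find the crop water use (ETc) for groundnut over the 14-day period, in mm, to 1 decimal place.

105.9 mm

ET₀ = 0.33 × (0.46 × 29.8 + 8.13) = 0.33 × 21.838 = 7.2065 mm/d
ETc = Kc × ET₀ = 1.05 × 7.2065 = 7.5668 mm/d
Over 14 days: 7.5668 × 14 = 105.935 mm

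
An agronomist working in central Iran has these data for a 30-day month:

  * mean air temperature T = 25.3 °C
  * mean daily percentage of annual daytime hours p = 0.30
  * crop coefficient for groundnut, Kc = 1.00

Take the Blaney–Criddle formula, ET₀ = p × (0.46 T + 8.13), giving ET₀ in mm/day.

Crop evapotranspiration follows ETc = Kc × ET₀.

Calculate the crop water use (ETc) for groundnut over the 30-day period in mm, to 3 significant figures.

178 mm

ET₀ = 0.30 × (0.46 × 25.3 + 8.13) = 0.30 × 19.768 = 5.9304 mm/d
ETc = Kc × ET₀ = 1.00 × 5.9304 = 5.9304 mm/d
Over 30 days: 5.9304 × 30 = 177.912 mm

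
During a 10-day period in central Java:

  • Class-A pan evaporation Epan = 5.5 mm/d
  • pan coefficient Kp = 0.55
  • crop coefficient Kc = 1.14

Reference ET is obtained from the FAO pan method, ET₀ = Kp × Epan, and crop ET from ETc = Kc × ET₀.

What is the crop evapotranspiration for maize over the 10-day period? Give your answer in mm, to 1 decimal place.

34.5 mm

ET₀ = 0.55 × 5.5 = 3.0250 mm/d
ETc = Kc × ET₀ = 1.14 × 3.0250 = 3.4485 mm/d
Over 10 days: 3.4485 × 10 = 34.485 mm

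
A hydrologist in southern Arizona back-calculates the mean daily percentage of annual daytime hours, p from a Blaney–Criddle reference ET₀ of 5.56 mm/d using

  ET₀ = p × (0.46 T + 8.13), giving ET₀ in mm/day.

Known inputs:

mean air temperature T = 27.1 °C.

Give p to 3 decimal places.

0.270

p = ET₀ / (0.46 T + 8.13) = 5.56 / (0.46 × 27.1 + 8.13) = 5.56 / 20.596 = 0.2700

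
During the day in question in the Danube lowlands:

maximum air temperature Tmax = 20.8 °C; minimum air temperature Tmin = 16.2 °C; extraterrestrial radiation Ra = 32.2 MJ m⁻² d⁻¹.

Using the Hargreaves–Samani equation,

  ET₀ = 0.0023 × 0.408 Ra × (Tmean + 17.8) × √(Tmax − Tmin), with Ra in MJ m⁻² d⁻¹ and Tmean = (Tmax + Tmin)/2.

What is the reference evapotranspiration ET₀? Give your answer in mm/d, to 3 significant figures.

2.35 mm/d

Tmean = (20.8 + 16.2)/2 = 18.50 °C
0.408 Ra = 0.408 × 32.2 = 13.1376 mm/d equivalent
ET₀ = 0.0023 × 13.1376 × (18.50 + 17.8) × √4.6 = 0.0023 × 13.1376 × 36.30 × 2.1448 = 2.3525 mm/d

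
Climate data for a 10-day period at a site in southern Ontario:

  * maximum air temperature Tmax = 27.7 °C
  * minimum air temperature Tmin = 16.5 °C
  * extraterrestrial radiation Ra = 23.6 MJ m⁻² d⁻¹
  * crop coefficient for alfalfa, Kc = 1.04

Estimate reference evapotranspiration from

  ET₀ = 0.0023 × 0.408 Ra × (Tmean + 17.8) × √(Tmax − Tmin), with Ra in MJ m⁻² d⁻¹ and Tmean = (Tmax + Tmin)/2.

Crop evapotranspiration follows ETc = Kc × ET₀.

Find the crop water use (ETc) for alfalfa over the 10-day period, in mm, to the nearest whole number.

31 mm

Tmean = (27.7 + 16.5)/2 = 22.10 °C
0.408 Ra = 0.408 × 23.6 = 9.6288 mm/d equivalent
ET₀ = 0.0023 × 9.6288 × (22.10 + 17.8) × √11.2 = 0.0023 × 9.6288 × 39.90 × 3.3466 = 2.9572 mm/d
ETc = Kc × ET₀ = 1.04 × 2.9572 = 3.0755 mm/d
Over 10 days: 3.0755 × 10 = 30.755 mm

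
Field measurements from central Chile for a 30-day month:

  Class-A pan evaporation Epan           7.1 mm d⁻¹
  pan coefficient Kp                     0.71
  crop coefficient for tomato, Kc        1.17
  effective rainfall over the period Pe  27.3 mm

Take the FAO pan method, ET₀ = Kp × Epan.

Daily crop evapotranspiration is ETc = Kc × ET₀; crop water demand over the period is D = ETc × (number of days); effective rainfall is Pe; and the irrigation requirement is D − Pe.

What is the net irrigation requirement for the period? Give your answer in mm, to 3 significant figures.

ET₀ = 0.71 × 7.1 = 5.0410 mm/d
ETc = Kc × ET₀ = 1.17 × 5.0410 = 5.8980 mm/d
Crop demand D = ETc × 30 d = 5.8980 × 30 = 176.940 mm
D − Pe = 176.940 − 27.3 = 149.640 mm

150 mm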